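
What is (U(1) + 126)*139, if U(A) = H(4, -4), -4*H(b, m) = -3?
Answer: 70473/4 ≈ 17618.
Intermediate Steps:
H(b, m) = ¾ (H(b, m) = -¼*(-3) = ¾)
U(A) = ¾
(U(1) + 126)*139 = (¾ + 126)*139 = (507/4)*139 = 70473/4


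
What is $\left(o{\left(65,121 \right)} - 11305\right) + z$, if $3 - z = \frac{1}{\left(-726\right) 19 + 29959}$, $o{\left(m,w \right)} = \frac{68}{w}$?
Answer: $- \frac{22105217331}{1955965} \approx -11301.0$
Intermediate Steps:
$z = \frac{48494}{16165}$ ($z = 3 - \frac{1}{\left(-726\right) 19 + 29959} = 3 - \frac{1}{-13794 + 29959} = 3 - \frac{1}{16165} = \frac{48494}{16165} \approx 2.9999$)
$\left(o{\left(65,121 \right)} - 11305\right) + z = \left(\frac{68}{121} - 11305\right) + \frac{48494}{16165} = - \frac{1367837}{121} + \frac{48494}{16165} = - \frac{22105217331}{1955965}$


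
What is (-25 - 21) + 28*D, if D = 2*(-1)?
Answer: -102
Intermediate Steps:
D = -2
(-25 - 21) + 28*D = (-25 - 21) + 28*(-2) = -46 - 56 = -102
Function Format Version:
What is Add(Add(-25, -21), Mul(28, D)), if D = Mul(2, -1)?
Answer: -102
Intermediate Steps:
D = -2
Add(Add(-25, -21), Mul(28, D)) = Add(Add(-25, -21), Mul(28, -2)) = Add(-46, -56) = -102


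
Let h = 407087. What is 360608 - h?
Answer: -46479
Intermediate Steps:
360608 - h = 360608 - 1*407087 = 360608 - 407087 = -46479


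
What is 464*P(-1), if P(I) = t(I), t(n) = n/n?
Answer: 464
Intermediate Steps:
t(n) = 1
P(I) = 1
464*P(-1) = 464*1 = 464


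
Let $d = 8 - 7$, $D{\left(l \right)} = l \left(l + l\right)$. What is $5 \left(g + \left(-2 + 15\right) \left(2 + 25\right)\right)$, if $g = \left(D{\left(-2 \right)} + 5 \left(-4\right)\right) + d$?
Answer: $1700$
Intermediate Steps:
$D{\left(l \right)} = 2 l^{2}$ ($D{\left(l \right)} = l 2 l = 2 l^{2}$)
$d = 1$
$g = -11$ ($g = \left(2 \left(-2\right)^{2} + 5 \left(-4\right)\right) + 1 = \left(2 \cdot 4 - 20\right) + 1 = \left(8 - 20\right) + 1 = -12 + 1 = -11$)
$5 \left(g + \left(-2 + 15\right) \left(2 + 25\right)\right) = 5 \left(-11 + \left(-2 + 15\right) \left(2 + 25\right)\right) = 5 \left(-11 + 13 \cdot 27\right) = 5 \left(-11 + 351\right) = 5 \cdot 340 = 1700$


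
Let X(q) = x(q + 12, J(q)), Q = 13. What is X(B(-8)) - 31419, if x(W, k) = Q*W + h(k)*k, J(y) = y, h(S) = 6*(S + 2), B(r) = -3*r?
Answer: -27207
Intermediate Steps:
h(S) = 12 + 6*S (h(S) = 6*(2 + S) = 12 + 6*S)
x(W, k) = 13*W + k*(12 + 6*k) (x(W, k) = 13*W + (12 + 6*k)*k = 13*W + k*(12 + 6*k))
X(q) = 156 + 13*q + 6*q*(2 + q) (X(q) = 13*(q + 12) + 6*q*(2 + q) = 13*(12 + q) + 6*q*(2 + q) = (156 + 13*q) + 6*q*(2 + q) = 156 + 13*q + 6*q*(2 + q))
X(B(-8)) - 31419 = (156 + 6*(-3*(-8))² + 25*(-3*(-8))) - 31419 = (156 + 6*24² + 25*24) - 31419 = (156 + 6*576 + 600) - 31419 = (156 + 3456 + 600) - 31419 = 4212 - 31419 = -27207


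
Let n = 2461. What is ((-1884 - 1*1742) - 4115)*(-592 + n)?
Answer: -14467929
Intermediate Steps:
((-1884 - 1*1742) - 4115)*(-592 + n) = ((-1884 - 1*1742) - 4115)*(-592 + 2461) = ((-1884 - 1742) - 4115)*1869 = (-3626 - 4115)*1869 = -7741*1869 = -14467929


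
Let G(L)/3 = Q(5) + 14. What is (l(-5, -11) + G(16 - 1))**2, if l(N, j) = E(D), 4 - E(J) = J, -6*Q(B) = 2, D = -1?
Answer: 2116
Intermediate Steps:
Q(B) = -1/3 (Q(B) = -1/6*2 = -1/3)
E(J) = 4 - J
l(N, j) = 5 (l(N, j) = 4 - 1*(-1) = 4 + 1 = 5)
G(L) = 41 (G(L) = 3*(-1/3 + 14) = 3*(41/3) = 41)
(l(-5, -11) + G(16 - 1))**2 = (5 + 41)**2 = 46**2 = 2116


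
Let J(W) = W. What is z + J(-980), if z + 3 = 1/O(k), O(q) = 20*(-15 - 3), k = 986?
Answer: -353881/360 ≈ -983.00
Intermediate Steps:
O(q) = -360 (O(q) = 20*(-18) = -360)
z = -1081/360 (z = -3 + 1/(-360) = -3 - 1/360 = -1081/360 ≈ -3.0028)
z + J(-980) = -1081/360 - 980 = -353881/360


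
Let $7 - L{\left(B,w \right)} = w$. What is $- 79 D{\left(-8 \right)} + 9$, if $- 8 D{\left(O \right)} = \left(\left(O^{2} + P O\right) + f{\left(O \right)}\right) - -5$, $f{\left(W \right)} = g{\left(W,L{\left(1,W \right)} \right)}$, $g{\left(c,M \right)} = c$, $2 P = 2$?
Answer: $\frac{4259}{8} \approx 532.38$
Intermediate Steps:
$P = 1$ ($P = \frac{1}{2} \cdot 2 = 1$)
$L{\left(B,w \right)} = 7 - w$
$f{\left(W \right)} = W$
$D{\left(O \right)} = - \frac{5}{8} - \frac{O}{4} - \frac{O^{2}}{8}$ ($D{\left(O \right)} = - \frac{\left(\left(O^{2} + 1 O\right) + O\right) - -5}{8} = - \frac{\left(\left(O^{2} + O\right) + O\right) + 5}{8} = - \frac{\left(\left(O + O^{2}\right) + O\right) + 5}{8} = - \frac{\left(O^{2} + 2 O\right) + 5}{8} = - \frac{5 + O^{2} + 2 O}{8} = - \frac{5}{8} - \frac{O}{4} - \frac{O^{2}}{8}$)
$- 79 D{\left(-8 \right)} + 9 = - 79 \left(- \frac{5}{8} - -2 - \frac{\left(-8\right)^{2}}{8}\right) + 9 = - 79 \left(- \frac{5}{8} + 2 - 8\right) + 9 = \left(-79\right) \left(- \frac{53}{8}\right) + 9 = \frac{4187}{8} + 9 = \frac{4259}{8}$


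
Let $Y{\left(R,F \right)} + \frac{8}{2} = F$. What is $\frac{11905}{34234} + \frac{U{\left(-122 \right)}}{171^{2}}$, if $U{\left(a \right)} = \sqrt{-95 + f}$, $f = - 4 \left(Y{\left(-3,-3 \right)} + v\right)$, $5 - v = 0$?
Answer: $\frac{11905}{34234} + \frac{i \sqrt{87}}{29241} \approx 0.34775 + 0.00031898 i$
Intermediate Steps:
$v = 5$ ($v = 5 - 0 = 5 + 0 = 5$)
$Y{\left(R,F \right)} = -4 + F$
$f = 8$ ($f = - 4 \left(\left(-4 - 3\right) + 5\right) = - 4 \left(-7 + 5\right) = \left(-4\right) \left(-2\right) = 8$)
$U{\left(a \right)} = i \sqrt{87}$ ($U{\left(a \right)} = \sqrt{-95 + 8} = \sqrt{-87} = i \sqrt{87}$)
$\frac{11905}{34234} + \frac{U{\left(-122 \right)}}{171^{2}} = \frac{11905}{34234} + \frac{i \sqrt{87}}{171^{2}} = 11905 \cdot \frac{1}{34234} + \frac{i \sqrt{87}}{29241} = \frac{11905}{34234} + i \sqrt{87} \cdot \frac{1}{29241} = \frac{11905}{34234} + \frac{i \sqrt{87}}{29241}$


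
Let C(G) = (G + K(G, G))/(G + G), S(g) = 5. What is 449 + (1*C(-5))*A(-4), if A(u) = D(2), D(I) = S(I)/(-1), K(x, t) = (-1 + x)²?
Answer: 929/2 ≈ 464.50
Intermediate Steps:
C(G) = (G + (-1 + G)²)/(2*G) (C(G) = (G + (-1 + G)²)/(G + G) = (G + (-1 + G)²)/((2*G)) = (G + (-1 + G)²)*(1/(2*G)) = (G + (-1 + G)²)/(2*G))
D(I) = -5 (D(I) = 5/(-1) = 5*(-1) = -5)
A(u) = -5
449 + (1*C(-5))*A(-4) = 449 + (1*((½)*(-5 + (-1 - 5)²)/(-5)))*(-5) = 449 + (1*((½)*(-⅕)*(-5 + (-6)²)))*(-5) = 449 + (1*((½)*(-⅕)*(-5 + 36)))*(-5) = 449 + (1*((½)*(-⅕)*31))*(-5) = 449 + (1*(-31/10))*(-5) = 449 - 31/10*(-5) = 449 + 31/2 = 929/2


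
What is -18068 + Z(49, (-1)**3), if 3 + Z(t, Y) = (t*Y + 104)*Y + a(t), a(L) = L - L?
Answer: -18126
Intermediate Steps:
a(L) = 0
Z(t, Y) = -3 + Y*(104 + Y*t) (Z(t, Y) = -3 + ((t*Y + 104)*Y + 0) = -3 + ((Y*t + 104)*Y + 0) = -3 + ((104 + Y*t)*Y + 0) = -3 + (Y*(104 + Y*t) + 0) = -3 + Y*(104 + Y*t))
-18068 + Z(49, (-1)**3) = -18068 + (-3 + 104*(-1)**3 + 49*((-1)**3)**2) = -18068 + (-3 + 104*(-1) + 49*(-1)**2) = -18068 + (-3 - 104 + 49*1) = -18068 + (-3 - 104 + 49) = -18068 - 58 = -18126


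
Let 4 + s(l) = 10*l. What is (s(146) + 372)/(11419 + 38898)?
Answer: 1828/50317 ≈ 0.036330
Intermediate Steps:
s(l) = -4 + 10*l
(s(146) + 372)/(11419 + 38898) = ((-4 + 10*146) + 372)/(11419 + 38898) = ((-4 + 1460) + 372)/50317 = (1456 + 372)*(1/50317) = 1828*(1/50317) = 1828/50317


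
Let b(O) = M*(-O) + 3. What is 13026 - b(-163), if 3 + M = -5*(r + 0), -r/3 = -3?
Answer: 20847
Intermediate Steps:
r = 9 (r = -3*(-3) = 9)
M = -48 (M = -3 - 5*(9 + 0) = -3 - 5*9 = -3 - 45 = -48)
b(O) = 3 + 48*O (b(O) = -(-48)*O + 3 = 48*O + 3 = 3 + 48*O)
13026 - b(-163) = 13026 - (3 + 48*(-163)) = 13026 - (3 - 7824) = 13026 - 1*(-7821) = 13026 + 7821 = 20847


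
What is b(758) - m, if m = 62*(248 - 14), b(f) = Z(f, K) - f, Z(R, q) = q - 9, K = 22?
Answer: -15253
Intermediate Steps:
Z(R, q) = -9 + q
b(f) = 13 - f (b(f) = (-9 + 22) - f = 13 - f)
m = 14508 (m = 62*234 = 14508)
b(758) - m = (13 - 1*758) - 1*14508 = (13 - 758) - 14508 = -745 - 14508 = -15253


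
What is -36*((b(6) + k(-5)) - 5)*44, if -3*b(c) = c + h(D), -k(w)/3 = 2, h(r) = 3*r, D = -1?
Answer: 19008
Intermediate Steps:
k(w) = -6 (k(w) = -3*2 = -6)
b(c) = 1 - c/3 (b(c) = -(c + 3*(-1))/3 = -(c - 3)/3 = -(-3 + c)/3 = 1 - c/3)
-36*((b(6) + k(-5)) - 5)*44 = -36*(((1 - ⅓*6) - 6) - 5)*44 = -36*(((1 - 2) - 6) - 5)*44 = -36*((-1 - 6) - 5)*44 = -36*(-7 - 5)*44 = -36*(-12)*44 = 432*44 = 19008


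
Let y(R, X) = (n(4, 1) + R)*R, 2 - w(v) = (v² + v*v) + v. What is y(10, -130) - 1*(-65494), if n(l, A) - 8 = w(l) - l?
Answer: 65294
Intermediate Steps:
w(v) = 2 - v - 2*v² (w(v) = 2 - ((v² + v*v) + v) = 2 - ((v² + v²) + v) = 2 - (2*v² + v) = 2 - (v + 2*v²) = 2 + (-v - 2*v²) = 2 - v - 2*v²)
n(l, A) = 10 - 2*l - 2*l² (n(l, A) = 8 + ((2 - l - 2*l²) - l) = 8 + (2 - 2*l - 2*l²) = 10 - 2*l - 2*l²)
y(R, X) = R*(-30 + R) (y(R, X) = ((10 - 2*4 - 2*4²) + R)*R = ((10 - 8 - 2*16) + R)*R = ((10 - 8 - 32) + R)*R = (-30 + R)*R = R*(-30 + R))
y(10, -130) - 1*(-65494) = 10*(-30 + 10) - 1*(-65494) = 10*(-20) + 65494 = -200 + 65494 = 65294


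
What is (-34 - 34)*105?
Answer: -7140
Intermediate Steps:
(-34 - 34)*105 = -68*105 = -7140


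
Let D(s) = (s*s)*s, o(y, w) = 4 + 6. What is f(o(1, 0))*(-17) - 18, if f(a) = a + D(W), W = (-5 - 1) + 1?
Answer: 1937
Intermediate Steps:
o(y, w) = 10
W = -5 (W = -6 + 1 = -5)
D(s) = s³ (D(s) = s²*s = s³)
f(a) = -125 + a (f(a) = a + (-5)³ = a - 125 = -125 + a)
f(o(1, 0))*(-17) - 18 = (-125 + 10)*(-17) - 18 = -115*(-17) - 18 = 1955 - 18 = 1937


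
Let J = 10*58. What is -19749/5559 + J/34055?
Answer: -44621865/12620783 ≈ -3.5356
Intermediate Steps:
J = 580
-19749/5559 + J/34055 = -19749/5559 + 580/34055 = -19749*1/5559 + 580*(1/34055) = -6583/1853 + 116/6811 = -44621865/12620783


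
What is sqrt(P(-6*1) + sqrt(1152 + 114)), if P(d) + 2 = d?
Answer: sqrt(-8 + sqrt(1266)) ≈ 5.2518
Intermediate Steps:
P(d) = -2 + d
sqrt(P(-6*1) + sqrt(1152 + 114)) = sqrt((-2 - 6*1) + sqrt(1152 + 114)) = sqrt((-2 - 6) + sqrt(1266)) = sqrt(-8 + sqrt(1266))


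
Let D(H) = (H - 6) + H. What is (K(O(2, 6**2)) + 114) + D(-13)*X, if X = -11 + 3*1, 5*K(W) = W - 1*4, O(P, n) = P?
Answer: 1848/5 ≈ 369.60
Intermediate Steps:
K(W) = -4/5 + W/5 (K(W) = (W - 1*4)/5 = (W - 4)/5 = (-4 + W)/5 = -4/5 + W/5)
X = -8 (X = -11 + 3 = -8)
D(H) = -6 + 2*H (D(H) = (-6 + H) + H = -6 + 2*H)
(K(O(2, 6**2)) + 114) + D(-13)*X = ((-4/5 + (1/5)*2) + 114) + (-6 + 2*(-13))*(-8) = ((-4/5 + 2/5) + 114) + (-6 - 26)*(-8) = (-2/5 + 114) - 32*(-8) = 568/5 + 256 = 1848/5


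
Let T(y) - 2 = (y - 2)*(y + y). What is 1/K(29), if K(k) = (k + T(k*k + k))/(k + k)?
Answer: 58/1510351 ≈ 3.8402e-5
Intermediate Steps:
T(y) = 2 + 2*y*(-2 + y) (T(y) = 2 + (y - 2)*(y + y) = 2 + (-2 + y)*(2*y) = 2 + 2*y*(-2 + y))
K(k) = (2 - 4*k² - 3*k + 2*(k + k²)²)/(2*k) (K(k) = (k + (2 - 4*(k*k + k) + 2*(k*k + k)²))/(k + k) = (k + (2 - 4*(k² + k) + 2*(k² + k)²))/((2*k)) = (k + (2 - 4*(k + k²) + 2*(k + k²)²))*(1/(2*k)) = (k + (2 + (-4*k - 4*k²) + 2*(k + k²)²))*(1/(2*k)) = (k + (2 - 4*k - 4*k² + 2*(k + k²)²))*(1/(2*k)) = (2 - 4*k² - 3*k + 2*(k + k²)²)*(1/(2*k)) = (2 - 4*k² - 3*k + 2*(k + k²)²)/(2*k))
1/K(29) = 1/(-3/2 + 1/29 - 2*29 + 29*(1 + 29)²) = 1/(-3/2 + 1/29 - 58 + 29*30²) = 1/(-3/2 + 1/29 - 58 + 29*900) = 1/(-3/2 + 1/29 - 58 + 26100) = 1/(1510351/58) = 58/1510351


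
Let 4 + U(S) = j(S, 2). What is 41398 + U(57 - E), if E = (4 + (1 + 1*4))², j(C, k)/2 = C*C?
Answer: 42546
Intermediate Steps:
j(C, k) = 2*C² (j(C, k) = 2*(C*C) = 2*C²)
E = 81 (E = (4 + (1 + 4))² = (4 + 5)² = 9² = 81)
U(S) = -4 + 2*S²
41398 + U(57 - E) = 41398 + (-4 + 2*(57 - 1*81)²) = 41398 + (-4 + 2*(57 - 81)²) = 41398 + (-4 + 2*(-24)²) = 41398 + (-4 + 2*576) = 41398 + (-4 + 1152) = 41398 + 1148 = 42546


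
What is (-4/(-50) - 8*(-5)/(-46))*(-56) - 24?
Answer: 11624/575 ≈ 20.216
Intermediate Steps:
(-4/(-50) - 8*(-5)/(-46))*(-56) - 24 = (-4*(-1/50) + 40*(-1/46))*(-56) - 24 = (2/25 - 20/23)*(-56) - 24 = -454/575*(-56) - 24 = 25424/575 - 24 = 11624/575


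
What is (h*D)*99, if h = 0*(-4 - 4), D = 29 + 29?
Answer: 0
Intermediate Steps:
D = 58
h = 0 (h = 0*(-8) = 0)
(h*D)*99 = (0*58)*99 = 0*99 = 0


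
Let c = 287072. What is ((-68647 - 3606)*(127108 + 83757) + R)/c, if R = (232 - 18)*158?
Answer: -15235595033/287072 ≈ -53072.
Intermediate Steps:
R = 33812 (R = 214*158 = 33812)
((-68647 - 3606)*(127108 + 83757) + R)/c = ((-68647 - 3606)*(127108 + 83757) + 33812)/287072 = (-72253*210865 + 33812)*(1/287072) = (-15235628845 + 33812)*(1/287072) = -15235595033*1/287072 = -15235595033/287072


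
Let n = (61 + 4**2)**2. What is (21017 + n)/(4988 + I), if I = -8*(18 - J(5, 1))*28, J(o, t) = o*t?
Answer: 4491/346 ≈ 12.980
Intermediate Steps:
n = 5929 (n = (61 + 16)**2 = 77**2 = 5929)
I = -2912 (I = -8*(18 - 5)*28 = -8*13*28 = -104*28 = -2912)
(21017 + n)/(4988 + I) = (21017 + 5929)/(4988 - 2912) = 26946/2076 = 26946*(1/2076) = 4491/346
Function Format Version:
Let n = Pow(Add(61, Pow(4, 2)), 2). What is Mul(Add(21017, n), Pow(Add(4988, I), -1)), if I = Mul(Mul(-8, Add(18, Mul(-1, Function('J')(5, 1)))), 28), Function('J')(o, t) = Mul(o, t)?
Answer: Rational(4491, 346) ≈ 12.980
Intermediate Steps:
n = 5929 (n = Pow(Add(61, 16), 2) = Pow(77, 2) = 5929)
I = -2912 (I = Mul(Mul(-8, Add(18, Mul(-1, Mul(5, 1)))), 28) = Mul(Mul(-8, Add(18, Mul(-1, 5))), 28) = Mul(Mul(-8, Add(18, -5)), 28) = Mul(Mul(-8, 13), 28) = Mul(-104, 28) = -2912)
Mul(Add(21017, n), Pow(Add(4988, I), -1)) = Mul(Add(21017, 5929), Pow(Add(4988, -2912), -1)) = Mul(26946, Pow(2076, -1)) = Mul(26946, Rational(1, 2076)) = Rational(4491, 346)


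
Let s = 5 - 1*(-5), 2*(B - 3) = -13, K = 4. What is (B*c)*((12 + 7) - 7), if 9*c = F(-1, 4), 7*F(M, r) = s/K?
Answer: -5/3 ≈ -1.6667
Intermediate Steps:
B = -7/2 (B = 3 + (1/2)*(-13) = 3 - 13/2 = -7/2 ≈ -3.5000)
s = 10 (s = 5 + 5 = 10)
F(M, r) = 5/14 (F(M, r) = (10/4)/7 = (10*(1/4))/7 = (1/7)*(5/2) = 5/14)
c = 5/126 (c = (1/9)*(5/14) = 5/126 ≈ 0.039683)
(B*c)*((12 + 7) - 7) = (-7/2*5/126)*((12 + 7) - 7) = -5*(19 - 7)/36 = -5/36*12 = -5/3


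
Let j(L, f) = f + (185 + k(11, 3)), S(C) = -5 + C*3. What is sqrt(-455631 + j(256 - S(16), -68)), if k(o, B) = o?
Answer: I*sqrt(455503) ≈ 674.91*I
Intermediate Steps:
S(C) = -5 + 3*C
j(L, f) = 196 + f (j(L, f) = f + (185 + 11) = f + 196 = 196 + f)
sqrt(-455631 + j(256 - S(16), -68)) = sqrt(-455631 + (196 - 68)) = sqrt(-455631 + 128) = sqrt(-455503) = I*sqrt(455503)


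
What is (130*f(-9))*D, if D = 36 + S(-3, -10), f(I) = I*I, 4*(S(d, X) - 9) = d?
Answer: 931905/2 ≈ 4.6595e+5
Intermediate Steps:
S(d, X) = 9 + d/4
f(I) = I**2
D = 177/4 (D = 36 + (9 + (1/4)*(-3)) = 36 + (9 - 3/4) = 36 + 33/4 = 177/4 ≈ 44.250)
(130*f(-9))*D = (130*(-9)**2)*(177/4) = (130*81)*(177/4) = 10530*(177/4) = 931905/2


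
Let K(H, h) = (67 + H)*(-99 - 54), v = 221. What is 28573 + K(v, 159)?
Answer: -15491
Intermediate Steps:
K(H, h) = -10251 - 153*H (K(H, h) = (67 + H)*(-153) = -10251 - 153*H)
28573 + K(v, 159) = 28573 + (-10251 - 153*221) = 28573 + (-10251 - 33813) = 28573 - 44064 = -15491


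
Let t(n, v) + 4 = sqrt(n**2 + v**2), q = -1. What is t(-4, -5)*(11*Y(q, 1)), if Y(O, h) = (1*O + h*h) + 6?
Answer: -264 + 66*sqrt(41) ≈ 158.61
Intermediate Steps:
Y(O, h) = 6 + O + h**2 (Y(O, h) = (O + h**2) + 6 = 6 + O + h**2)
t(n, v) = -4 + sqrt(n**2 + v**2)
t(-4, -5)*(11*Y(q, 1)) = (-4 + sqrt((-4)**2 + (-5)**2))*(11*(6 - 1 + 1**2)) = (-4 + sqrt(16 + 25))*(11*(6 - 1 + 1)) = (-4 + sqrt(41))*(11*6) = (-4 + sqrt(41))*66 = -264 + 66*sqrt(41)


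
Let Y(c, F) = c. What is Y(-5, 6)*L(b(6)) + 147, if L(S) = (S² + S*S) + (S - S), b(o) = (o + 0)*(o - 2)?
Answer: -5613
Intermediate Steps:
b(o) = o*(-2 + o)
L(S) = 2*S² (L(S) = (S² + S²) + 0 = 2*S² + 0 = 2*S²)
Y(-5, 6)*L(b(6)) + 147 = -10*(6*(-2 + 6))² + 147 = -10*(6*4)² + 147 = -10*24² + 147 = -10*576 + 147 = -5*1152 + 147 = -5760 + 147 = -5613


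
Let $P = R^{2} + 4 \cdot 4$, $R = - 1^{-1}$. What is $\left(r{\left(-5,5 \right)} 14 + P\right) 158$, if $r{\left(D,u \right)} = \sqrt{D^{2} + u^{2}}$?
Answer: $2686 + 11060 \sqrt{2} \approx 18327.0$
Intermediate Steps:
$R = -1$ ($R = \left(-1\right) 1 = -1$)
$P = 17$ ($P = \left(-1\right)^{2} + 4 \cdot 4 = 1 + 16 = 17$)
$\left(r{\left(-5,5 \right)} 14 + P\right) 158 = \left(\sqrt{\left(-5\right)^{2} + 5^{2}} \cdot 14 + 17\right) 158 = \left(\sqrt{25 + 25} \cdot 14 + 17\right) 158 = \left(\sqrt{50} \cdot 14 + 17\right) 158 = \left(5 \sqrt{2} \cdot 14 + 17\right) 158 = \left(70 \sqrt{2} + 17\right) 158 = \left(17 + 70 \sqrt{2}\right) 158 = 2686 + 11060 \sqrt{2}$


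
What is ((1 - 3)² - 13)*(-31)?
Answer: 279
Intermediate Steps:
((1 - 3)² - 13)*(-31) = ((-2)² - 13)*(-31) = (4 - 13)*(-31) = -9*(-31) = 279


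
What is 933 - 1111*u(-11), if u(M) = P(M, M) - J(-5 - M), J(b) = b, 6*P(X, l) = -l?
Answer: 33373/6 ≈ 5562.2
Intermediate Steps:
P(X, l) = -l/6 (P(X, l) = (-l)/6 = -l/6)
u(M) = 5 + 5*M/6 (u(M) = -M/6 - (-5 - M) = -M/6 + (5 + M) = 5 + 5*M/6)
933 - 1111*u(-11) = 933 - 1111*(5 + (⅚)*(-11)) = 933 - 1111*(5 - 55/6) = 933 - 1111*(-25/6) = 933 + 27775/6 = 33373/6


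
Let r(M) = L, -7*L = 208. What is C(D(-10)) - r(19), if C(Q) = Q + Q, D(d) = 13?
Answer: 390/7 ≈ 55.714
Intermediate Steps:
L = -208/7 (L = -1/7*208 = -208/7 ≈ -29.714)
r(M) = -208/7
C(Q) = 2*Q
C(D(-10)) - r(19) = 2*13 - 1*(-208/7) = 26 + 208/7 = 390/7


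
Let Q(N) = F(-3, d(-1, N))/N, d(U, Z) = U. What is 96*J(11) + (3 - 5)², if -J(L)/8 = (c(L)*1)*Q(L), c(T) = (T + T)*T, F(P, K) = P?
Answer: 50692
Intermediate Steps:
Q(N) = -3/N
c(T) = 2*T² (c(T) = (2*T)*T = 2*T²)
J(L) = 48*L (J(L) = -8*(2*L²)*1*(-3/L) = -8*2*L²*(-3/L) = -(-48)*L = 48*L)
96*J(11) + (3 - 5)² = 96*(48*11) + (3 - 5)² = 96*528 + (-2)² = 50688 + 4 = 50692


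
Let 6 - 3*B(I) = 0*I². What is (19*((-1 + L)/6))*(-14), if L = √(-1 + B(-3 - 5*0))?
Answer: 0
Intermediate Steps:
B(I) = 2 (B(I) = 2 - 0*I² = 2 - ⅓*0 = 2 + 0 = 2)
L = 1 (L = √(-1 + 2) = √1 = 1)
(19*((-1 + L)/6))*(-14) = (19*((-1 + 1)/6))*(-14) = (19*(0*(⅙)))*(-14) = (19*0)*(-14) = 0*(-14) = 0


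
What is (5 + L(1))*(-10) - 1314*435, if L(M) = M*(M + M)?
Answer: -571660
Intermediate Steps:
L(M) = 2*M² (L(M) = M*(2*M) = 2*M²)
(5 + L(1))*(-10) - 1314*435 = (5 + 2*1²)*(-10) - 1314*435 = (5 + 2*1)*(-10) - 571590 = (5 + 2)*(-10) - 571590 = 7*(-10) - 571590 = -70 - 571590 = -571660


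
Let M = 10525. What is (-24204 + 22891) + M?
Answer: 9212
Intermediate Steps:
(-24204 + 22891) + M = (-24204 + 22891) + 10525 = -1313 + 10525 = 9212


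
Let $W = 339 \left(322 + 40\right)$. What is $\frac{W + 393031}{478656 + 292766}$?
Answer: $\frac{515749}{771422} \approx 0.66857$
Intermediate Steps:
$W = 122718$ ($W = 339 \cdot 362 = 122718$)
$\frac{W + 393031}{478656 + 292766} = \frac{122718 + 393031}{478656 + 292766} = \frac{515749}{771422}$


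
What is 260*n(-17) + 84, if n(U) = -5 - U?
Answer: 3204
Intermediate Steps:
260*n(-17) + 84 = 260*(-5 - 1*(-17)) + 84 = 260*(-5 + 17) + 84 = 260*12 + 84 = 3120 + 84 = 3204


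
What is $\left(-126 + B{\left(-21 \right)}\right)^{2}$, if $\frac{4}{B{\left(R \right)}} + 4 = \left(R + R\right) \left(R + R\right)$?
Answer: $\frac{3073482721}{193600} \approx 15875.0$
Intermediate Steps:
$B{\left(R \right)} = \frac{4}{-4 + 4 R^{2}}$ ($B{\left(R \right)} = \frac{4}{-4 + \left(R + R\right) \left(R + R\right)} = \frac{4}{-4 + 2 R 2 R} = \frac{4}{-4 + 4 R^{2}}$)
$\left(-126 + B{\left(-21 \right)}\right)^{2} = \left(-126 + \frac{1}{-1 + \left(-21\right)^{2}}\right)^{2} = \left(-126 + \frac{1}{-1 + 441}\right)^{2} = \left(-126 + \frac{1}{440}\right)^{2} = \left(- \frac{55439}{440}\right)^{2} = \frac{3073482721}{193600}$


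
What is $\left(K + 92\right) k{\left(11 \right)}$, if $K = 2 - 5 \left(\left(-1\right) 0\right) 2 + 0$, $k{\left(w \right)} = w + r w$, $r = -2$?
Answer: $-1012$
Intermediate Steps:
$k{\left(w \right)} = - w$ ($k{\left(w \right)} = w - 2 w = - w$)
$K = 0$ ($K = 2 \left(-5\right) 0 \cdot 2 + 0 = 2 \cdot 0 \cdot 2 + 0 = 2 \cdot 0 + 0 = 0 + 0 = 0$)
$\left(K + 92\right) k{\left(11 \right)} = \left(0 + 92\right) \left(\left(-1\right) 11\right) = 92 \left(-11\right) = -1012$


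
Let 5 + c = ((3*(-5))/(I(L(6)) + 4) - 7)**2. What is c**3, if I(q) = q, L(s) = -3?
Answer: 109902239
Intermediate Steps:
c = 479 (c = -5 + ((3*(-5))/(-3 + 4) - 7)**2 = -5 + (-15/1 - 7)**2 = -5 + (-15*1 - 7)**2 = -5 + (-15 - 7)**2 = -5 + (-22)**2 = -5 + 484 = 479)
c**3 = 479**3 = 109902239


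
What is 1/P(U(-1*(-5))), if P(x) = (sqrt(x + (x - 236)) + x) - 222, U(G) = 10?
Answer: -53/11290 - 3*I*sqrt(6)/22580 ≈ -0.0046944 - 0.00032544*I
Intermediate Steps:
P(x) = -222 + x + sqrt(-236 + 2*x) (P(x) = (sqrt(x + (-236 + x)) + x) - 222 = (sqrt(-236 + 2*x) + x) - 222 = (x + sqrt(-236 + 2*x)) - 222 = -222 + x + sqrt(-236 + 2*x))
1/P(U(-1*(-5))) = 1/(-222 + 10 + sqrt(-236 + 2*10)) = 1/(-222 + 10 + sqrt(-236 + 20)) = 1/(-222 + 10 + sqrt(-216)) = 1/(-222 + 10 + 6*I*sqrt(6)) = 1/(-212 + 6*I*sqrt(6))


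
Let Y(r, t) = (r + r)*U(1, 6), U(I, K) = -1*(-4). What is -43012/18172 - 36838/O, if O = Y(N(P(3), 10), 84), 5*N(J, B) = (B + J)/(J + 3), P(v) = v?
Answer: -1255442333/118118 ≈ -10629.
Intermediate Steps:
U(I, K) = 4
N(J, B) = (B + J)/(5*(3 + J)) (N(J, B) = ((B + J)/(J + 3))/5 = ((B + J)/(3 + J))/5 = (B + J)/(5*(3 + J)))
Y(r, t) = 8*r (Y(r, t) = (r + r)*4 = (2*r)*4 = 8*r)
O = 52/15 (O = 8*((10 + 3)/(5*(3 + 3))) = 8*((⅕)*13/6) = 8*((⅕)*(⅙)*13) = 8*(13/30) = 52/15 ≈ 3.4667)
-43012/18172 - 36838/O = -43012/18172 - 36838/52/15 = -43012*1/18172 - 36838*15/52 = -10753/4543 - 276285/26 = -1255442333/118118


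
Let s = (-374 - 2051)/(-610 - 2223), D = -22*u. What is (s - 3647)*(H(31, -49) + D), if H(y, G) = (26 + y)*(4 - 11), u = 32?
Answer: 11393467178/2833 ≈ 4.0217e+6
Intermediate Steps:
D = -704 (D = -22*32 = -704)
H(y, G) = -182 - 7*y (H(y, G) = (26 + y)*(-7) = -182 - 7*y)
s = 2425/2833 (s = -2425/(-2833) = -2425*(-1/2833) = 2425/2833 ≈ 0.85598)
(s - 3647)*(H(31, -49) + D) = (2425/2833 - 3647)*((-182 - 7*31) - 704) = -10329526*((-182 - 217) - 704)/2833 = -10329526*(-399 - 704)/2833 = -10329526/2833*(-1103) = 11393467178/2833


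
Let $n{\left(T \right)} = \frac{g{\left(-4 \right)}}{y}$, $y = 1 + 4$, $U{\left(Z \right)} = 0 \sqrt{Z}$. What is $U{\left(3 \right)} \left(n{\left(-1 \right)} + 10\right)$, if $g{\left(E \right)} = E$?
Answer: $0$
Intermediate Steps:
$U{\left(Z \right)} = 0$
$y = 5$
$n{\left(T \right)} = - \frac{4}{5}$ ($n{\left(T \right)} = \frac{1}{5} \left(-4\right) = - \frac{4}{5}$)
$U{\left(3 \right)} \left(n{\left(-1 \right)} + 10\right) = 0 \left(- \frac{4}{5} + 10\right) = 0 \cdot \frac{46}{5} = 0$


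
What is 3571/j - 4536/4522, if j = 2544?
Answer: 329177/821712 ≈ 0.40060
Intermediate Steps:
3571/j - 4536/4522 = 3571/2544 - 4536/4522 = 3571*(1/2544) - 4536*1/4522 = 3571/2544 - 324/323 = 329177/821712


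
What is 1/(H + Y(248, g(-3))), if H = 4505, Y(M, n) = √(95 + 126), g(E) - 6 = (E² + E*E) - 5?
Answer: 265/1193812 - √221/20294804 ≈ 0.00022125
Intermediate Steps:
g(E) = 1 + 2*E² (g(E) = 6 + ((E² + E*E) - 5) = 6 + ((E² + E²) - 5) = 6 + (2*E² - 5) = 6 + (-5 + 2*E²) = 1 + 2*E²)
Y(M, n) = √221
1/(H + Y(248, g(-3))) = 1/(4505 + √221)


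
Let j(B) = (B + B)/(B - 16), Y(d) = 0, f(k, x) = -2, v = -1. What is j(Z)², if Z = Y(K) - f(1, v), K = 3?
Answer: 4/49 ≈ 0.081633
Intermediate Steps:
Z = 2 (Z = 0 - 1*(-2) = 0 + 2 = 2)
j(B) = 2*B/(-16 + B) (j(B) = (2*B)/(-16 + B) = 2*B/(-16 + B))
j(Z)² = (2*2/(-16 + 2))² = (2*2/(-14))² = (2*2*(-1/14))² = (-2/7)² = 4/49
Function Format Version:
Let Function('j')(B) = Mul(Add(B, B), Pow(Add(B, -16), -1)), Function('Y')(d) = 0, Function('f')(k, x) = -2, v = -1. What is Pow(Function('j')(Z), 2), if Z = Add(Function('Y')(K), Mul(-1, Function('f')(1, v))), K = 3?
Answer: Rational(4, 49) ≈ 0.081633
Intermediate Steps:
Z = 2 (Z = Add(0, Mul(-1, -2)) = Add(0, 2) = 2)
Function('j')(B) = Mul(2, B, Pow(Add(-16, B), -1)) (Function('j')(B) = Mul(Mul(2, B), Pow(Add(-16, B), -1)) = Mul(2, B, Pow(Add(-16, B), -1)))
Pow(Function('j')(Z), 2) = Pow(Mul(2, 2, Pow(Add(-16, 2), -1)), 2) = Pow(Mul(2, 2, Pow(-14, -1)), 2) = Pow(Mul(2, 2, Rational(-1, 14)), 2) = Pow(Rational(-2, 7), 2) = Rational(4, 49)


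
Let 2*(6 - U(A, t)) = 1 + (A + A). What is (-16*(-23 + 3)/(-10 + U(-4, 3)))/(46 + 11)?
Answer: -640/57 ≈ -11.228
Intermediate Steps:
U(A, t) = 11/2 - A (U(A, t) = 6 - (1 + (A + A))/2 = 6 - (1 + 2*A)/2 = 6 + (-1/2 - A) = 11/2 - A)
(-16*(-23 + 3)/(-10 + U(-4, 3)))/(46 + 11) = (-16*(-23 + 3)/(-10 + (11/2 - 1*(-4))))/(46 + 11) = -(-320)/(-10 + (11/2 + 4))/57 = -(-320)/(-10 + 19/2)*(1/57) = -(-320)/(-1/2)*(1/57) = -(-320)*(-2)*(1/57) = -16*40*(1/57) = -640*1/57 = -640/57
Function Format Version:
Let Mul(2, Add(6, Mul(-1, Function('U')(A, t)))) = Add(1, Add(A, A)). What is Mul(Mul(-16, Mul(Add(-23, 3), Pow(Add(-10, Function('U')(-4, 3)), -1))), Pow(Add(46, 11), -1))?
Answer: Rational(-640, 57) ≈ -11.228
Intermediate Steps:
Function('U')(A, t) = Add(Rational(11, 2), Mul(-1, A)) (Function('U')(A, t) = Add(6, Mul(Rational(-1, 2), Add(1, Add(A, A)))) = Add(6, Mul(Rational(-1, 2), Add(1, Mul(2, A)))) = Add(6, Add(Rational(-1, 2), Mul(-1, A))) = Add(Rational(11, 2), Mul(-1, A)))
Mul(Mul(-16, Mul(Add(-23, 3), Pow(Add(-10, Function('U')(-4, 3)), -1))), Pow(Add(46, 11), -1)) = Mul(Mul(-16, Mul(Add(-23, 3), Pow(Add(-10, Add(Rational(11, 2), Mul(-1, -4))), -1))), Pow(Add(46, 11), -1)) = Mul(Mul(-16, Mul(-20, Pow(Add(-10, Add(Rational(11, 2), 4)), -1))), Pow(57, -1)) = Mul(Mul(-16, Mul(-20, Pow(Add(-10, Rational(19, 2)), -1))), Rational(1, 57)) = Mul(Mul(-16, Mul(-20, Pow(Rational(-1, 2), -1))), Rational(1, 57)) = Mul(Mul(-16, Mul(-20, -2)), Rational(1, 57)) = Mul(Mul(-16, 40), Rational(1, 57)) = Mul(-640, Rational(1, 57)) = Rational(-640, 57)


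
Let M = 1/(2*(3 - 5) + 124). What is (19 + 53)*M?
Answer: ⅗ ≈ 0.60000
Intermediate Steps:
M = 1/120 (M = 1/(2*(-2) + 124) = 1/(-4 + 124) = 1/120 ≈ 0.0083333)
(19 + 53)*M = (19 + 53)*(1/120) = 72*(1/120) = ⅗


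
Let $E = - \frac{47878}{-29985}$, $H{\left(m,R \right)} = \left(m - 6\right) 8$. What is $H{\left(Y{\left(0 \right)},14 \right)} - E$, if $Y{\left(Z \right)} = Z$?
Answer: $- \frac{1487158}{29985} \approx -49.597$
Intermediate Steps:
$H{\left(m,R \right)} = -48 + 8 m$ ($H{\left(m,R \right)} = \left(-6 + m\right) 8 = -48 + 8 m$)
$E = \frac{47878}{29985}$ ($E = \left(-47878\right) \left(- \frac{1}{29985}\right) = \frac{47878}{29985} \approx 1.5967$)
$H{\left(Y{\left(0 \right)},14 \right)} - E = \left(-48 + 8 \cdot 0\right) - \frac{47878}{29985} = \left(-48 + 0\right) - \frac{47878}{29985} = -48 - \frac{47878}{29985} = - \frac{1487158}{29985}$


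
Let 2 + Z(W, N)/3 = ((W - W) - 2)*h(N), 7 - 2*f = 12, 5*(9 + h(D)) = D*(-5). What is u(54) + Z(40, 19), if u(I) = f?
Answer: 319/2 ≈ 159.50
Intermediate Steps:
h(D) = -9 - D (h(D) = -9 + (D*(-5))/5 = -9 + (-5*D)/5 = -9 - D)
f = -5/2 (f = 7/2 - ½*12 = 7/2 - 6 = -5/2 ≈ -2.5000)
Z(W, N) = 48 + 6*N (Z(W, N) = -6 + 3*(((W - W) - 2)*(-9 - N)) = -6 + 3*((0 - 2)*(-9 - N)) = -6 + 3*(-2*(-9 - N)) = -6 + 3*(18 + 2*N) = -6 + (54 + 6*N) = 48 + 6*N)
u(I) = -5/2
u(54) + Z(40, 19) = -5/2 + (48 + 6*19) = -5/2 + (48 + 114) = -5/2 + 162 = 319/2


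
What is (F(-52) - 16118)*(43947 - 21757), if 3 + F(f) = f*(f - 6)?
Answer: -290799950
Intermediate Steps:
F(f) = -3 + f*(-6 + f) (F(f) = -3 + f*(f - 6) = -3 + f*(-6 + f))
(F(-52) - 16118)*(43947 - 21757) = ((-3 + (-52)² - 6*(-52)) - 16118)*(43947 - 21757) = ((-3 + 2704 + 312) - 16118)*22190 = (3013 - 16118)*22190 = -13105*22190 = -290799950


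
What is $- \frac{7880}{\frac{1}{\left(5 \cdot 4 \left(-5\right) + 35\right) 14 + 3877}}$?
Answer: $-23379960$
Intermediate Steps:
$- \frac{7880}{\frac{1}{\left(5 \cdot 4 \left(-5\right) + 35\right) 14 + 3877}} = - \frac{7880}{\frac{1}{\left(20 \left(-5\right) + 35\right) 14 + 3877}} = - \frac{7880}{\frac{1}{\left(-100 + 35\right) 14 + 3877}} = - \frac{7880}{\frac{1}{\left(-65\right) 14 + 3877}} = - \frac{7880}{\frac{1}{-910 + 3877}} = - \frac{7880}{\frac{1}{2967}} = - 7880 \frac{1}{\frac{1}{2967}} = \left(-7880\right) 2967 = -23379960$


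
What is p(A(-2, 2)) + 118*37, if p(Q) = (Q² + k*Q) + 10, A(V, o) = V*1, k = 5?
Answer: 4370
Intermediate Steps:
A(V, o) = V
p(Q) = 10 + Q² + 5*Q (p(Q) = (Q² + 5*Q) + 10 = 10 + Q² + 5*Q)
p(A(-2, 2)) + 118*37 = (10 + (-2)² + 5*(-2)) + 118*37 = (10 + 4 - 10) + 4366 = 4 + 4366 = 4370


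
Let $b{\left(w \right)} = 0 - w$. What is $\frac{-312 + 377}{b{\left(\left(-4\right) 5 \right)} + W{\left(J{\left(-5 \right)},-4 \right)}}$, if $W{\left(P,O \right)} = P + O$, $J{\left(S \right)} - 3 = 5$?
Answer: $\frac{65}{24} \approx 2.7083$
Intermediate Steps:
$J{\left(S \right)} = 8$ ($J{\left(S \right)} = 3 + 5 = 8$)
$W{\left(P,O \right)} = O + P$
$b{\left(w \right)} = - w$
$\frac{-312 + 377}{b{\left(\left(-4\right) 5 \right)} + W{\left(J{\left(-5 \right)},-4 \right)}} = \frac{-312 + 377}{- \left(-4\right) 5 + \left(-4 + 8\right)} = \frac{65}{\left(-1\right) \left(-20\right) + 4} = \frac{65}{20 + 4} = \frac{65}{24}$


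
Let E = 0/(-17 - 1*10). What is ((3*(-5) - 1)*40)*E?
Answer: 0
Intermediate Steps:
E = 0 (E = 0/(-17 - 10) = 0/(-27) = 0*(-1/27) = 0)
((3*(-5) - 1)*40)*E = ((3*(-5) - 1)*40)*0 = ((-15 - 1)*40)*0 = -16*40*0 = -640*0 = 0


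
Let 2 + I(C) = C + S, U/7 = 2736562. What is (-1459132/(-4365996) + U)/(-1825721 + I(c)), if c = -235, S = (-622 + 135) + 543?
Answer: -20908683169849/1992970207098 ≈ -10.491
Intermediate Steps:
U = 19155934 (U = 7*2736562 = 19155934)
S = 56 (S = -487 + 543 = 56)
I(C) = 54 + C (I(C) = -2 + (C + 56) = -2 + (56 + C) = 54 + C)
(-1459132/(-4365996) + U)/(-1825721 + I(c)) = (-1459132/(-4365996) + 19155934)/(-1825721 + (54 - 235)) = (-1459132*(-1/4365996) + 19155934)/(-1825721 - 181) = (364783/1091499 + 19155934)/(-1825902) = (20908683169849/1091499)*(-1/1825902) = -20908683169849/1992970207098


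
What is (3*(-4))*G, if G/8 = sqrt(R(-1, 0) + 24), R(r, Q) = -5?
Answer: -96*sqrt(19) ≈ -418.45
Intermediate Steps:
G = 8*sqrt(19) (G = 8*sqrt(-5 + 24) = 8*sqrt(19) ≈ 34.871)
(3*(-4))*G = (3*(-4))*(8*sqrt(19)) = -96*sqrt(19)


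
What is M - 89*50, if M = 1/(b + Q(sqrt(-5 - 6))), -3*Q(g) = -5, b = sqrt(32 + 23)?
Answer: -418303/94 + 9*sqrt(55)/470 ≈ -4449.9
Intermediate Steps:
b = sqrt(55) ≈ 7.4162
Q(g) = 5/3 (Q(g) = -1/3*(-5) = 5/3)
M = 1/(5/3 + sqrt(55)) (M = 1/(sqrt(55) + 5/3) = 1/(5/3 + sqrt(55)) ≈ 0.11010)
M - 89*50 = (-3/94 + 9*sqrt(55)/470) - 89*50 = (-3/94 + 9*sqrt(55)/470) - 4450 = -418303/94 + 9*sqrt(55)/470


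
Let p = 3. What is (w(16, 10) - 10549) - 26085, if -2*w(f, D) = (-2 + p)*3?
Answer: -73271/2 ≈ -36636.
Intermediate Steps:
w(f, D) = -3/2 (w(f, D) = -(-2 + 3)*3/2 = -3/2)
(w(16, 10) - 10549) - 26085 = (-3/2 - 10549) - 26085 = -21101/2 - 26085 = -73271/2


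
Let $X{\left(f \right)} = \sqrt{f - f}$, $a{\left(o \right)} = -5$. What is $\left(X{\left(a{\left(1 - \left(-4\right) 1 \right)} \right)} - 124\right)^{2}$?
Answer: $15376$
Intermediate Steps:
$X{\left(f \right)} = 0$ ($X{\left(f \right)} = \sqrt{0} = 0$)
$\left(X{\left(a{\left(1 - \left(-4\right) 1 \right)} \right)} - 124\right)^{2} = \left(0 - 124\right)^{2} = \left(-124\right)^{2} = 15376$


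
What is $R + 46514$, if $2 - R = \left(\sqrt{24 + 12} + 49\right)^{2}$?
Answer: $43491$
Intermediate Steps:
$R = -3023$ ($R = 2 - \left(\sqrt{24 + 12} + 49\right)^{2} = 2 - \left(\sqrt{36} + 49\right)^{2} = 2 - \left(6 + 49\right)^{2} = 2 - 55^{2} = 2 - 3025 = -3023$)
$R + 46514 = -3023 + 46514 = 43491$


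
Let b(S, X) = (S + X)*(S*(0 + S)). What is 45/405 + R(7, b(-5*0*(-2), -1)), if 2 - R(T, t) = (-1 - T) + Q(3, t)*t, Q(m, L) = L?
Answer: 91/9 ≈ 10.111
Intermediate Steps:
b(S, X) = S²*(S + X) (b(S, X) = (S + X)*(S*S) = (S + X)*S² = S²*(S + X))
R(T, t) = 3 + T - t² (R(T, t) = 2 - ((-1 - T) + t*t) = 2 - ((-1 - T) + t²) = 2 - (-1 + t² - T) = 2 + (1 + T - t²) = 3 + T - t²)
45/405 + R(7, b(-5*0*(-2), -1)) = 45/405 + (3 + 7 - ((-5*0*(-2))²*(-5*0*(-2) - 1))²) = 45*(1/405) + (3 + 7 - ((0*(-2))²*(0*(-2) - 1))²) = ⅑ + (3 + 7 - (0²*(0 - 1))²) = ⅑ + (3 + 7 - (0*(-1))²) = ⅑ + (3 + 7 - 1*0²) = ⅑ + (3 + 7 - 1*0) = ⅑ + (3 + 7 + 0) = ⅑ + 10 = 91/9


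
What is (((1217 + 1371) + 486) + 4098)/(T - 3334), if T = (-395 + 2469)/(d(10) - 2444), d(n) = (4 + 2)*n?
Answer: -8549024/3975165 ≈ -2.1506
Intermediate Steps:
d(n) = 6*n
T = -1037/1192 (T = (-395 + 2469)/(6*10 - 2444) = 2074/(60 - 2444) = 2074/(-2384) = 2074*(-1/2384) = -1037/1192 ≈ -0.86997)
(((1217 + 1371) + 486) + 4098)/(T - 3334) = (((1217 + 1371) + 486) + 4098)/(-1037/1192 - 3334) = ((2588 + 486) + 4098)/(-3975165/1192) = (3074 + 4098)*(-1192/3975165) = 7172*(-1192/3975165) = -8549024/3975165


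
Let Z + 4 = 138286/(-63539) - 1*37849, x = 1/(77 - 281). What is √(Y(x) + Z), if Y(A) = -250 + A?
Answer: I*√1600534819804398639/6480978 ≈ 195.21*I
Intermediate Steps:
x = -1/204 (x = 1/(-204) = -1/204 ≈ -0.0049020)
Z = -2405280053/63539 (Z = -4 + (138286/(-63539) - 1*37849) = -4 + (138286*(-1/63539) - 37849) = -4 + (-138286/63539 - 37849) = -4 - 2405025897/63539 = -2405280053/63539 ≈ -37855.)
√(Y(x) + Z) = √((-250 - 1/204) - 2405280053/63539) = √(-51001/204 - 2405280053/63539) = √(-493917683351/12961956) = I*√1600534819804398639/6480978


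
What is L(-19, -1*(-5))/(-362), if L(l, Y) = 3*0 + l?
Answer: 19/362 ≈ 0.052486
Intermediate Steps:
L(l, Y) = l (L(l, Y) = 0 + l = l)
L(-19, -1*(-5))/(-362) = -19/(-362) = -19*(-1/362) = 19/362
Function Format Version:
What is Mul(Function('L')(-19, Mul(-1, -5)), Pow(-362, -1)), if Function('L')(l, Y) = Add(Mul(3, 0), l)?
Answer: Rational(19, 362) ≈ 0.052486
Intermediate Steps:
Function('L')(l, Y) = l (Function('L')(l, Y) = Add(0, l) = l)
Mul(Function('L')(-19, Mul(-1, -5)), Pow(-362, -1)) = Mul(-19, Pow(-362, -1)) = Mul(-19, Rational(-1, 362)) = Rational(19, 362)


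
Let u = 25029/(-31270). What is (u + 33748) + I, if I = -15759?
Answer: 562491001/31270 ≈ 17988.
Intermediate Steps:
u = -25029/31270 (u = 25029*(-1/31270) = -25029/31270 ≈ -0.80042)
(u + 33748) + I = (-25029/31270 + 33748) - 15759 = 1055274931/31270 - 15759 = 562491001/31270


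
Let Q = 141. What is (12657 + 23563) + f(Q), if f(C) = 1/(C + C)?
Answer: 10214041/282 ≈ 36220.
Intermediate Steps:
f(C) = 1/(2*C)
(12657 + 23563) + f(Q) = (12657 + 23563) + (½)/141 = 36220 + (½)*(1/141) = 36220 + 1/282 = 10214041/282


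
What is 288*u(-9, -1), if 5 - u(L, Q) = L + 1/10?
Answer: 20016/5 ≈ 4003.2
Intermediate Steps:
u(L, Q) = 49/10 - L (u(L, Q) = 5 - (L + 1/10) = 5 - (L + ⅒) = 5 - (⅒ + L) = 5 + (-⅒ - L) = 49/10 - L)
288*u(-9, -1) = 288*(49/10 - 1*(-9)) = 288*(49/10 + 9) = 288*(139/10) = 20016/5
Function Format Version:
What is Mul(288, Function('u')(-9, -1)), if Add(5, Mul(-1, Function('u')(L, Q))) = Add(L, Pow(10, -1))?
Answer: Rational(20016, 5) ≈ 4003.2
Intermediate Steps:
Function('u')(L, Q) = Add(Rational(49, 10), Mul(-1, L)) (Function('u')(L, Q) = Add(5, Mul(-1, Add(L, Pow(10, -1)))) = Add(5, Mul(-1, Add(L, Rational(1, 10)))) = Add(5, Mul(-1, Add(Rational(1, 10), L))) = Add(5, Add(Rational(-1, 10), Mul(-1, L))) = Add(Rational(49, 10), Mul(-1, L)))
Mul(288, Function('u')(-9, -1)) = Mul(288, Add(Rational(49, 10), Mul(-1, -9))) = Mul(288, Add(Rational(49, 10), 9)) = Mul(288, Rational(139, 10)) = Rational(20016, 5)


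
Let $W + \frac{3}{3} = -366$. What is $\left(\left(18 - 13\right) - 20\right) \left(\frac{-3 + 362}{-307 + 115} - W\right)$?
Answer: $- \frac{350525}{64} \approx -5477.0$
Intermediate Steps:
$W = -367$ ($W = -1 - 366 = -367$)
$\left(\left(18 - 13\right) - 20\right) \left(\frac{-3 + 362}{-307 + 115} - W\right) = \left(\left(18 - 13\right) - 20\right) \left(\frac{-3 + 362}{-307 + 115} - -367\right) = \left(5 - 20\right) \left(\frac{359}{-192} + 367\right) = - 15 \left(359 \left(- \frac{1}{192}\right) + 367\right) = - 15 \left(- \frac{359}{192} + 367\right) = \left(-15\right) \frac{70105}{192} = - \frac{350525}{64}$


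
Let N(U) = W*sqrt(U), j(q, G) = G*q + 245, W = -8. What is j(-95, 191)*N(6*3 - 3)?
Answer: 143200*sqrt(15) ≈ 5.5461e+5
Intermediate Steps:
j(q, G) = 245 + G*q
N(U) = -8*sqrt(U)
j(-95, 191)*N(6*3 - 3) = (245 + 191*(-95))*(-8*sqrt(6*3 - 3)) = (245 - 18145)*(-8*sqrt(18 - 3)) = -(-143200)*sqrt(15) = 143200*sqrt(15)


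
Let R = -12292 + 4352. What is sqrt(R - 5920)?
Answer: 6*I*sqrt(385) ≈ 117.73*I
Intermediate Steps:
R = -7940
sqrt(R - 5920) = sqrt(-7940 - 5920) = sqrt(-13860) = 6*I*sqrt(385)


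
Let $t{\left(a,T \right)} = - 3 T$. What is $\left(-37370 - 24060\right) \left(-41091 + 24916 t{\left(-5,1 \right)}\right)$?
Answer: $7115989770$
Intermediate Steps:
$\left(-37370 - 24060\right) \left(-41091 + 24916 t{\left(-5,1 \right)}\right) = \left(-37370 - 24060\right) \left(-41091 + 24916 \left(\left(-3\right) 1\right)\right) = - 61430 \left(-41091 + 24916 \left(-3\right)\right) = - 61430 \left(-41091 - 74748\right) = \left(-61430\right) \left(-115839\right) = 7115989770$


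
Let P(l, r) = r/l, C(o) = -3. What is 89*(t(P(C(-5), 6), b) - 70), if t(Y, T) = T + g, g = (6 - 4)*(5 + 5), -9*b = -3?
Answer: -13261/3 ≈ -4420.3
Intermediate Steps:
b = ⅓ (b = -⅑*(-3) = ⅓ ≈ 0.33333)
g = 20 (g = 2*10 = 20)
t(Y, T) = 20 + T (t(Y, T) = T + 20 = 20 + T)
89*(t(P(C(-5), 6), b) - 70) = 89*((20 + ⅓) - 70) = 89*(61/3 - 70) = 89*(-149/3) = -13261/3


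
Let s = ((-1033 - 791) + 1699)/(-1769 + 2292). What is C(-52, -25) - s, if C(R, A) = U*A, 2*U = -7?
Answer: 91775/1046 ≈ 87.739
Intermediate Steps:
U = -7/2 (U = (1/2)*(-7) = -7/2 ≈ -3.5000)
C(R, A) = -7*A/2
s = -125/523 (s = (-1824 + 1699)/523 = -125*1/523 = -125/523 ≈ -0.23901)
C(-52, -25) - s = -7/2*(-25) - 1*(-125/523) = 175/2 + 125/523 = 91775/1046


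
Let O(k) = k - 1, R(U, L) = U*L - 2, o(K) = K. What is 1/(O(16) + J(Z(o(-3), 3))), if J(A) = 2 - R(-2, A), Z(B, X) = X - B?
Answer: 1/31 ≈ 0.032258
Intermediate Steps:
R(U, L) = -2 + L*U (R(U, L) = L*U - 2 = -2 + L*U)
O(k) = -1 + k
J(A) = 4 + 2*A (J(A) = 2 - (-2 + A*(-2)) = 2 - (-2 - 2*A) = 2 + (2 + 2*A) = 4 + 2*A)
1/(O(16) + J(Z(o(-3), 3))) = 1/((-1 + 16) + (4 + 2*(3 - 1*(-3)))) = 1/(15 + (4 + 2*(3 + 3))) = 1/(15 + (4 + 2*6)) = 1/(15 + (4 + 12)) = 1/(15 + 16) = 1/31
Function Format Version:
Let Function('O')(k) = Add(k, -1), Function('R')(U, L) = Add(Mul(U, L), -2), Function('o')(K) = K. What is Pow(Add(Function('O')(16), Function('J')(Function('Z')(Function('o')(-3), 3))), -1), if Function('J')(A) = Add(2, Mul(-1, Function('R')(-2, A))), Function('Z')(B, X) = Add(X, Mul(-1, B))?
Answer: Rational(1, 31) ≈ 0.032258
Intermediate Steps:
Function('R')(U, L) = Add(-2, Mul(L, U)) (Function('R')(U, L) = Add(Mul(L, U), -2) = Add(-2, Mul(L, U)))
Function('O')(k) = Add(-1, k)
Function('J')(A) = Add(4, Mul(2, A)) (Function('J')(A) = Add(2, Mul(-1, Add(-2, Mul(A, -2)))) = Add(2, Mul(-1, Add(-2, Mul(-2, A)))) = Add(2, Add(2, Mul(2, A))) = Add(4, Mul(2, A)))
Pow(Add(Function('O')(16), Function('J')(Function('Z')(Function('o')(-3), 3))), -1) = Pow(Add(Add(-1, 16), Add(4, Mul(2, Add(3, Mul(-1, -3))))), -1) = Pow(Add(15, Add(4, Mul(2, Add(3, 3)))), -1) = Pow(Add(15, Add(4, Mul(2, 6))), -1) = Pow(Add(15, Add(4, 12)), -1) = Pow(Add(15, 16), -1) = Pow(31, -1) = Rational(1, 31)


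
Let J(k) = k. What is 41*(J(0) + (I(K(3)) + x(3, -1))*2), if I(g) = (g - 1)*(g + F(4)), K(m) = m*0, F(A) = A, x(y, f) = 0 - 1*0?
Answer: -328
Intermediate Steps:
x(y, f) = 0 (x(y, f) = 0 + 0 = 0)
K(m) = 0
I(g) = (-1 + g)*(4 + g) (I(g) = (g - 1)*(g + 4) = (-1 + g)*(4 + g))
41*(J(0) + (I(K(3)) + x(3, -1))*2) = 41*(0 + ((-4 + 0² + 3*0) + 0)*2) = 41*(0 + ((-4 + 0 + 0) + 0)*2) = 41*(0 + (-4 + 0)*2) = 41*(0 - 4*2) = 41*(0 - 8) = 41*(-8) = -328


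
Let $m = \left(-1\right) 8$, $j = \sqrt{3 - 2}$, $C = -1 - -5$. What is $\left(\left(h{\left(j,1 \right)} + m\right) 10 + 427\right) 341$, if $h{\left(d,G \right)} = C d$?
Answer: $131967$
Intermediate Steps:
$C = 4$ ($C = -1 + 5 = 4$)
$j = 1$ ($j = \sqrt{1} = 1$)
$h{\left(d,G \right)} = 4 d$
$m = -8$
$\left(\left(h{\left(j,1 \right)} + m\right) 10 + 427\right) 341 = \left(\left(4 \cdot 1 - 8\right) 10 + 427\right) 341 = \left(\left(4 - 8\right) 10 + 427\right) 341 = \left(\left(-4\right) 10 + 427\right) 341 = \left(-40 + 427\right) 341 = 387 \cdot 341 = 131967$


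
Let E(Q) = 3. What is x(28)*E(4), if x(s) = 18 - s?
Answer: -30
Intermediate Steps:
x(28)*E(4) = (18 - 1*28)*3 = (18 - 28)*3 = -10*3 = -30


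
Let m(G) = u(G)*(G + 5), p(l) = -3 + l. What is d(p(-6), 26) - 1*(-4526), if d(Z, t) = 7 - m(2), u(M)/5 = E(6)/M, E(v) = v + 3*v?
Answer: 4113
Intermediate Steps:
E(v) = 4*v
u(M) = 120/M (u(M) = 5*((4*6)/M) = 5*(24/M) = 120/M)
m(G) = 120*(5 + G)/G (m(G) = (120/G)*(G + 5) = (120/G)*(5 + G) = 120*(5 + G)/G)
d(Z, t) = -413 (d(Z, t) = 7 - (120 + 600/2) = 7 - (120 + 600*(1/2)) = 7 - (120 + 300) = 7 - 1*420 = 7 - 420 = -413)
d(p(-6), 26) - 1*(-4526) = -413 - 1*(-4526) = -413 + 4526 = 4113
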